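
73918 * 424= 31341232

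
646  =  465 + 181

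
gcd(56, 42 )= 14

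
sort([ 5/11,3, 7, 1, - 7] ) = [-7,  5/11,1, 3,  7] 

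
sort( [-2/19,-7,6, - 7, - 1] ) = [ - 7, - 7,- 1, - 2/19,  6]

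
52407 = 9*5823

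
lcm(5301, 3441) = 196137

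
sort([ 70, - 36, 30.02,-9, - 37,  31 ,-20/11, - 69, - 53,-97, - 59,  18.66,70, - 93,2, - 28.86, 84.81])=[ - 97,  -  93, - 69,-59, - 53, - 37, - 36, - 28.86,- 9, - 20/11,2,  18.66,  30.02, 31, 70, 70, 84.81]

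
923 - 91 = 832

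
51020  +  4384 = 55404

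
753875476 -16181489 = 737693987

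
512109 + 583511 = 1095620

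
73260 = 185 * 396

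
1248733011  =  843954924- - 404778087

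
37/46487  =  37/46487 = 0.00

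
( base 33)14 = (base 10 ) 37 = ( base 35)12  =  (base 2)100101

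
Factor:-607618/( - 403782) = 3^( - 1)*11^1*71^1*173^ ( - 1 ) = 781/519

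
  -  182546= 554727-737273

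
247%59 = 11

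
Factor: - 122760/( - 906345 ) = 248/1831= 2^3*31^1*1831^(-1 ) 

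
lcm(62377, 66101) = 4428767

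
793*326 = 258518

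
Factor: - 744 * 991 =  - 2^3*3^1*31^1*991^1 = - 737304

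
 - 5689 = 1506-7195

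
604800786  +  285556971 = 890357757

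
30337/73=415 + 42/73 = 415.58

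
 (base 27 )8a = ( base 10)226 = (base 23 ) 9j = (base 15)101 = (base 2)11100010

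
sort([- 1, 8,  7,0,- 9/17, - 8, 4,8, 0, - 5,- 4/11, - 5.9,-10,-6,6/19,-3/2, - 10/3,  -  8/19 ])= [ - 10,-8,-6, - 5.9, - 5 , - 10/3,-3/2,- 1 ,-9/17, -8/19,-4/11, 0, 0, 6/19, 4 , 7,8, 8 ]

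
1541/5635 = 67/245 = 0.27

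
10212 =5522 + 4690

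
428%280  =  148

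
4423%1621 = 1181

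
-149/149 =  - 1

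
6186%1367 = 718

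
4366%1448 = 22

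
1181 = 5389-4208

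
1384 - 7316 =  - 5932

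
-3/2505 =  - 1/835= - 0.00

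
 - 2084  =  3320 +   -  5404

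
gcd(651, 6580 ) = 7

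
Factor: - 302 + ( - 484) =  - 786 = - 2^1*3^1*131^1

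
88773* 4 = 355092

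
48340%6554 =2462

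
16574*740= 12264760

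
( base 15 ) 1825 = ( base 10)5210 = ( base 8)12132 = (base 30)5NK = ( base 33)4PT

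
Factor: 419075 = 5^2*16763^1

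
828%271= 15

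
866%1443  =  866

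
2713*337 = 914281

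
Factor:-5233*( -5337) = 27928521= 3^2*593^1*5233^1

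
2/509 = 2/509 = 0.00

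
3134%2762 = 372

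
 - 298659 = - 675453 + 376794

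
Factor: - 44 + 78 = 2^1*17^1 = 34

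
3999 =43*93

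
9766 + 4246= 14012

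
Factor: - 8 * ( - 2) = 2^4  =  16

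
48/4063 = 48/4063 = 0.01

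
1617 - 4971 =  -3354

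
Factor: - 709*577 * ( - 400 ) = 2^4 * 5^2*577^1*709^1 = 163637200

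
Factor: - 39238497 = -3^2*53^1 * 82261^1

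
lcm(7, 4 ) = 28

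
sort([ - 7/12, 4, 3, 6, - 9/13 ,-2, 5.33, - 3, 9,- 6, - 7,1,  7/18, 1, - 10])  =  [ - 10, - 7, - 6, - 3, - 2, - 9/13, - 7/12, 7/18, 1, 1,3,4, 5.33, 6, 9]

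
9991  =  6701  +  3290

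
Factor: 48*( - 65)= - 2^4*3^1*5^1*13^1 = -3120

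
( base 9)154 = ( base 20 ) 6a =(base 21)64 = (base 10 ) 130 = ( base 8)202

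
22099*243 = 5370057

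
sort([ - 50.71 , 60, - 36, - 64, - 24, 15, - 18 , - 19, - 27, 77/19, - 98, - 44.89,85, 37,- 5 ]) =[ - 98, - 64,-50.71,  -  44.89, - 36, - 27,-24, - 19, - 18, - 5,77/19,15, 37,  60, 85]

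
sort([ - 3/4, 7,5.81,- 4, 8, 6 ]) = [ -4, - 3/4, 5.81, 6, 7,8]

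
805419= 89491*9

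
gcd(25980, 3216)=12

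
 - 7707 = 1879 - 9586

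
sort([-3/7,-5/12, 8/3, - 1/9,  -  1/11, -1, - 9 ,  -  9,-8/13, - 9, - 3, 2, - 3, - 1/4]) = [ - 9,- 9, - 9, - 3, - 3, - 1, - 8/13, - 3/7, - 5/12, - 1/4, - 1/9,  -  1/11,2, 8/3]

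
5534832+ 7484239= 13019071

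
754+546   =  1300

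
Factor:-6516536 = -2^3*13^1  *62659^1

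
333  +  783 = 1116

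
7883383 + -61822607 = -53939224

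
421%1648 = 421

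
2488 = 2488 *1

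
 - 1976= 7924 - 9900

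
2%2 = 0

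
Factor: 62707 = 73^1*859^1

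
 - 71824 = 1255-73079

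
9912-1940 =7972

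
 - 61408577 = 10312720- 71721297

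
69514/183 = 379 + 157/183 = 379.86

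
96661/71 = 1361 + 30/71 = 1361.42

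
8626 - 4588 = 4038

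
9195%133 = 18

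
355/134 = 2 + 87/134 = 2.65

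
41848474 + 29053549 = 70902023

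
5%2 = 1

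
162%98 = 64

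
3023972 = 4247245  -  1223273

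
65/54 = 65/54= 1.20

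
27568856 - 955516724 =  - 927947868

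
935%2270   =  935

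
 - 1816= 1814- 3630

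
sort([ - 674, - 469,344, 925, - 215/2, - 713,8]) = [  -  713, - 674  , - 469, - 215/2,8,344,925]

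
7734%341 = 232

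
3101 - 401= 2700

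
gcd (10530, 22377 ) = 3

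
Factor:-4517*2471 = -11161507 = -7^1*353^1*4517^1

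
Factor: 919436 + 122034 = 1041470 = 2^1*5^1 * 104147^1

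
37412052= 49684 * 753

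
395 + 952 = 1347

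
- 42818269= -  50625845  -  -7807576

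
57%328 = 57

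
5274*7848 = 41390352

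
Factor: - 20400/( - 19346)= 600/569=2^3*3^1*5^2 * 569^ ( - 1)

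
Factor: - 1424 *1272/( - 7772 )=452832/1943 = 2^5 * 3^1*29^( - 1 )*53^1*67^( - 1 )*  89^1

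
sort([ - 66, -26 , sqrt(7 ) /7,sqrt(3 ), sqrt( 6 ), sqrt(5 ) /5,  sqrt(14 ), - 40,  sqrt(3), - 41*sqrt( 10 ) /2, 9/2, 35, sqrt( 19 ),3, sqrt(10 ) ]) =[  -  66, - 41*sqrt(10)/2, - 40, -26,  sqrt(7 )/7,sqrt (5 ) /5, sqrt( 3),sqrt( 3 ), sqrt(6),3, sqrt(10 ) , sqrt (14), sqrt( 19 ) , 9/2,  35 ] 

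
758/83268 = 379/41634   =  0.01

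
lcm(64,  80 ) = 320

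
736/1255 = 736/1255=0.59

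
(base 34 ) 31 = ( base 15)6D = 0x67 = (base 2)1100111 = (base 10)103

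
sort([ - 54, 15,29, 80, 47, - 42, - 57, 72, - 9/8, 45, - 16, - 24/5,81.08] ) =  [ - 57, - 54, - 42, - 16,  -  24/5, - 9/8,15  ,  29, 45, 47,  72, 80, 81.08 ]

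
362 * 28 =10136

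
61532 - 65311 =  - 3779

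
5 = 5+0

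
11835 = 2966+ 8869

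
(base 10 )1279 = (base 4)103333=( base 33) 15p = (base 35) 11J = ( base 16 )4FF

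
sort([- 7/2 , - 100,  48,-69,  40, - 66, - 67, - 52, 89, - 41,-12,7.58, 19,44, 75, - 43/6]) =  [ - 100, - 69, - 67 , - 66,-52, - 41, - 12, - 43/6 , - 7/2, 7.58, 19, 40,44 , 48,75,89]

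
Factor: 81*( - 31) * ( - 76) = 2^2*3^4*19^1*31^1  =  190836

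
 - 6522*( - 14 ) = 91308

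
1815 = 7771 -5956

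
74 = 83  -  9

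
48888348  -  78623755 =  - 29735407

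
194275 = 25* 7771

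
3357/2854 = 1 + 503/2854= 1.18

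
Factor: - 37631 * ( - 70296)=2645308776=2^3*3^1 *11^2*29^1*101^1*311^1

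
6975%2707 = 1561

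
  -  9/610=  - 1 + 601/610   =  -0.01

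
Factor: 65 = 5^1 * 13^1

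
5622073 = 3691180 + 1930893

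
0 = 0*9078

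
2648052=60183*44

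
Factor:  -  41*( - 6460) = 264860= 2^2*5^1*17^1*19^1*41^1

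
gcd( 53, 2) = 1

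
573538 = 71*8078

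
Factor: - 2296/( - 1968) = 7/6 = 2^( - 1)*3^( - 1)*7^1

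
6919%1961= 1036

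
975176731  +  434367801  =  1409544532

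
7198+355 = 7553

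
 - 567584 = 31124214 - 31691798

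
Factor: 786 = 2^1*3^1*131^1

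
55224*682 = 37662768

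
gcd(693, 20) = 1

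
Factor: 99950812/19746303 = 2^2*3^ (-1 )*13^1*29^( - 1 )  *101^1*263^( - 1)*863^( - 1 )*19031^1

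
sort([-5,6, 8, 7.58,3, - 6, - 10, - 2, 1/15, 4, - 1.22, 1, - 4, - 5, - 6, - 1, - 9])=[ - 10,- 9, - 6, - 6, - 5, - 5, - 4, - 2, - 1.22, - 1,  1/15,1 , 3,  4,6, 7.58, 8]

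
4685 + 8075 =12760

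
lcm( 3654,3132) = 21924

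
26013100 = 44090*590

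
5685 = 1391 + 4294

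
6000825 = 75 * 80011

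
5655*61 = 344955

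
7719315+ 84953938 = 92673253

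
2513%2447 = 66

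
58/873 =58/873=0.07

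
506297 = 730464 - 224167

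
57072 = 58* 984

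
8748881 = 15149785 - 6400904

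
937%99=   46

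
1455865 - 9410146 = - 7954281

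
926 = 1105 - 179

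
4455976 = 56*79571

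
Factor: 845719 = 7^1*  120817^1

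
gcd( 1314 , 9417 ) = 219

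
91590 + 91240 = 182830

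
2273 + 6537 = 8810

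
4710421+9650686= 14361107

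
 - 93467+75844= - 17623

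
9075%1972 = 1187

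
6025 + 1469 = 7494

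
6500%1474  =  604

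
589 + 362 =951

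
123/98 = 123/98 = 1.26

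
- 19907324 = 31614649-51521973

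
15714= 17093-1379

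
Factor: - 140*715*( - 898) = 89889800 = 2^3 * 5^2*7^1 * 11^1*13^1*449^1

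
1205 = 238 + 967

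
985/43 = 22 + 39/43 = 22.91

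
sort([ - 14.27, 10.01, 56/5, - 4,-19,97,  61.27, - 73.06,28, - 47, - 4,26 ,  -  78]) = [ - 78, - 73.06, - 47 , - 19, - 14.27,-4, - 4, 10.01, 56/5,26, 28, 61.27, 97 ]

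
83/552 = 83/552 = 0.15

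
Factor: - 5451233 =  - 19^1 * 113^1 * 2539^1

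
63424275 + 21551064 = 84975339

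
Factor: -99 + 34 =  - 65 = - 5^1*13^1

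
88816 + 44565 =133381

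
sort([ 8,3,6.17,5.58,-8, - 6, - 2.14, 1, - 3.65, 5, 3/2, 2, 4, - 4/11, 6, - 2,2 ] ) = [ - 8, - 6, - 3.65, - 2.14, - 2,-4/11, 1, 3/2,  2,2, 3, 4, 5, 5.58, 6,6.17, 8] 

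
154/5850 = 77/2925  =  0.03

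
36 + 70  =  106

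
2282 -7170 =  - 4888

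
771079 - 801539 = -30460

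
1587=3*529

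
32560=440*74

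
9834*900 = 8850600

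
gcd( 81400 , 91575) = 10175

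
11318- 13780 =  - 2462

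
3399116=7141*476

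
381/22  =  17 + 7/22 = 17.32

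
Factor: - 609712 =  - 2^4*53^1*719^1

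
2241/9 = 249 = 249.00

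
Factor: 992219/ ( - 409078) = -2^( - 1) * 23^ (  -  1)* 8893^( - 1 )*992219^1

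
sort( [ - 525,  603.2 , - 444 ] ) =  [ - 525,  -  444, 603.2 ] 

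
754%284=186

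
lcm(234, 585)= 1170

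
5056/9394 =2528/4697 =0.54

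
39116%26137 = 12979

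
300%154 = 146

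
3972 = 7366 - 3394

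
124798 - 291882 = -167084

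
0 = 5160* 0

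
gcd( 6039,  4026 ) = 2013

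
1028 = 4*257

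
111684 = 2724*41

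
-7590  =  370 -7960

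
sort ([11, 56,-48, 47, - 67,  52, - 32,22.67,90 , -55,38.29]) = [  -  67 , - 55, - 48,  -  32,11,22.67, 38.29, 47,  52, 56,90] 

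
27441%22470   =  4971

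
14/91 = 2/13 =0.15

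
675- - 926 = 1601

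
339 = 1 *339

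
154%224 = 154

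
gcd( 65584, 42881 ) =1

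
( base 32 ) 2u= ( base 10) 94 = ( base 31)31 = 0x5e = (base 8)136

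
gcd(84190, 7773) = 1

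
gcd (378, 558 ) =18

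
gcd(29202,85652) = 2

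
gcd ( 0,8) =8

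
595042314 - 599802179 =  - 4759865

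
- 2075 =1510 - 3585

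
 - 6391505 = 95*( - 67279)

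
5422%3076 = 2346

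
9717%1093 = 973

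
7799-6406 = 1393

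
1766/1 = 1766 = 1766.00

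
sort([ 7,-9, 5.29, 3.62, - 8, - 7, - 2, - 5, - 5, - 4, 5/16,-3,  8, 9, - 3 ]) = [ - 9, - 8, - 7,-5, - 5, - 4 , - 3, - 3, - 2,5/16,3.62,5.29,7, 8,9]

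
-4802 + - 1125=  -5927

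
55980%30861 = 25119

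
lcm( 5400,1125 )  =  27000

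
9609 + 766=10375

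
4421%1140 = 1001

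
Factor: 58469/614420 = 2^( - 2)*5^( - 1)*31^(-1 )*59^1 =59/620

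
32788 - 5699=27089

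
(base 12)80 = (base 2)1100000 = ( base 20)4g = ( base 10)96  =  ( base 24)40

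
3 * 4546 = 13638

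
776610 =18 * 43145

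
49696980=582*85390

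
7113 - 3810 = 3303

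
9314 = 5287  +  4027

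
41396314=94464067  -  53067753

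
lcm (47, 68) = 3196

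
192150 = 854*225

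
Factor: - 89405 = - 5^1*17881^1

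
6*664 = 3984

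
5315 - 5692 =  - 377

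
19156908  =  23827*804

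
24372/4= 6093 = 6093.00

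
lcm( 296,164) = 12136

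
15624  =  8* 1953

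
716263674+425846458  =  1142110132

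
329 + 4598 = 4927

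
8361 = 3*2787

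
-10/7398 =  - 1 + 3694/3699 = -0.00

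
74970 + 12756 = 87726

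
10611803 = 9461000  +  1150803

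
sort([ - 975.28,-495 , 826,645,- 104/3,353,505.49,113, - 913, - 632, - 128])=[ - 975.28,  -  913, - 632, - 495, - 128, - 104/3,113,353, 505.49,645, 826 ] 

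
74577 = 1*74577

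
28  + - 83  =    -  55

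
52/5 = 52/5 = 10.40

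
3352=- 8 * ( - 419) 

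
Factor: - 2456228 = -2^2 * 17^1*41^1*881^1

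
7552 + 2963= 10515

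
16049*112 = 1797488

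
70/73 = 70/73 = 0.96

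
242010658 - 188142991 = 53867667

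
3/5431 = 3/5431 = 0.00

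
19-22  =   - 3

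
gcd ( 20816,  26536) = 8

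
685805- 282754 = 403051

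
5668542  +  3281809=8950351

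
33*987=32571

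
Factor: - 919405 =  - 5^1 * 183881^1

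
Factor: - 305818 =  - 2^1*152909^1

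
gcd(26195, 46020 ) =65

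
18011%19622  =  18011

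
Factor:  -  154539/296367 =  - 231/443 =- 3^1*7^1*11^1*443^ (-1)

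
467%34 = 25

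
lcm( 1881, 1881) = 1881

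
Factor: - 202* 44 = -8888  =  -2^3*11^1 * 101^1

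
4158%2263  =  1895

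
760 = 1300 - 540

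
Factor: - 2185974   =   - 2^1 * 3^3*7^1*5783^1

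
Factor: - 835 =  - 5^1*167^1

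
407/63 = 407/63 = 6.46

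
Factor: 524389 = 524389^1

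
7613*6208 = 47261504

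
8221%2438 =907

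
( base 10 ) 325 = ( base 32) a5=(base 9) 401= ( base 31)af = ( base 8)505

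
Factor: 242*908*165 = 2^3*3^1 * 5^1*11^3*227^1 = 36256440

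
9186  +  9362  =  18548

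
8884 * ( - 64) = -568576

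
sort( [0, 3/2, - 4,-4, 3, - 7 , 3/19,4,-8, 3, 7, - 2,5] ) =[ - 8, - 7,-4, - 4, - 2, 0, 3/19, 3/2, 3, 3, 4, 5, 7] 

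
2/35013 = 2/35013 = 0.00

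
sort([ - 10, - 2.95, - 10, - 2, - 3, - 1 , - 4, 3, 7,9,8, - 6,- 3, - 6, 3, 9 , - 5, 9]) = [ - 10,-10, - 6, - 6 , - 5, - 4, - 3,-3, - 2.95, - 2, - 1, 3, 3, 7,8,9,9, 9]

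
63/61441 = 63/61441 = 0.00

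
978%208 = 146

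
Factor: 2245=5^1 * 449^1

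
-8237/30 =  - 275  +  13/30 = -  274.57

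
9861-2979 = 6882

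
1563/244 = 1563/244 = 6.41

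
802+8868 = 9670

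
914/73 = 12 + 38/73 = 12.52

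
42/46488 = 7/7748=0.00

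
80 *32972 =2637760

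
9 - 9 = 0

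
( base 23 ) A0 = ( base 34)6q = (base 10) 230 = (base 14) 126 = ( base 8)346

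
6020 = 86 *70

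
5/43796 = 5/43796 =0.00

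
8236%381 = 235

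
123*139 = 17097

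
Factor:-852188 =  - 2^2*19^1 * 11213^1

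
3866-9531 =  -5665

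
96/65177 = 96/65177 = 0.00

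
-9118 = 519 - 9637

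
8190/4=2047 + 1/2 = 2047.50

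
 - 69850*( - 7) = 488950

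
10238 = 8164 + 2074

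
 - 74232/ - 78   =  12372/13 =951.69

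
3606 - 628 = 2978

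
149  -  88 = 61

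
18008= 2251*8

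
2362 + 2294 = 4656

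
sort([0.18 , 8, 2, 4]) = [0.18, 2,4,8] 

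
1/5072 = 1/5072 = 0.00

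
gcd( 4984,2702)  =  14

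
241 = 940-699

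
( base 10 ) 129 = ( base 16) 81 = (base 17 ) 7a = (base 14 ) 93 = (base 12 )A9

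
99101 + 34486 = 133587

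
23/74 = 23/74 = 0.31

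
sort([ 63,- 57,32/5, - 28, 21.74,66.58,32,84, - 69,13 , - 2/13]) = [ - 69, - 57, - 28 , - 2/13 , 32/5,13, 21.74 , 32, 63, 66.58,84]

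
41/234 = 41/234 = 0.18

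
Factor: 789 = 3^1 *263^1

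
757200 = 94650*8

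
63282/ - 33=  - 1918+4/11 = - 1917.64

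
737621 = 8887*83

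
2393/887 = 2+619/887 = 2.70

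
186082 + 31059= 217141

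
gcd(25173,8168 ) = 1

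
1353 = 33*41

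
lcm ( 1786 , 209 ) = 19646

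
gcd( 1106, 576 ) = 2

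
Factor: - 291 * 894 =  - 260154=-  2^1*3^2*97^1*149^1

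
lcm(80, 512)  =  2560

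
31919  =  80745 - 48826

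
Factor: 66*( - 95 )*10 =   -  62700 = - 2^2*3^1*5^2 * 11^1*19^1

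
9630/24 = 401 + 1/4 = 401.25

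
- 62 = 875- 937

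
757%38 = 35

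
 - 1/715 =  - 1/715= -0.00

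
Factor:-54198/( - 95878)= 3^2 * 3011^1  *  47939^(-1) =27099/47939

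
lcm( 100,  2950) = 5900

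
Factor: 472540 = 2^2*5^1 * 23627^1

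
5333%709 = 370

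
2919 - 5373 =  - 2454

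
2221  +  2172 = 4393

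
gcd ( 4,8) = 4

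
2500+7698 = 10198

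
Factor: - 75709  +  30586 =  - 45123 = -3^1* 13^2*89^1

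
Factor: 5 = 5^1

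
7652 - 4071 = 3581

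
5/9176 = 5/9176=0.00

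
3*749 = 2247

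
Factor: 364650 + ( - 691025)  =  -326375 = - 5^3*7^1*373^1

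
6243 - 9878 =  - 3635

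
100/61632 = 25/15408= 0.00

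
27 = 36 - 9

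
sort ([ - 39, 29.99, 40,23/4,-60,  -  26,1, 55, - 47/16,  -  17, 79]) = [ - 60, - 39,-26, - 17,  -  47/16, 1, 23/4,29.99,40, 55, 79] 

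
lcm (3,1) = 3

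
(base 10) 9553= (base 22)jg5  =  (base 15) 2c6d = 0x2551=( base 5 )301203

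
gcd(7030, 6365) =95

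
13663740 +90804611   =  104468351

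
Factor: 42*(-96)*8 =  - 2^9 * 3^2 * 7^1 = - 32256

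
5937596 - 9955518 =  - 4017922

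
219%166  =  53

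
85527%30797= 23933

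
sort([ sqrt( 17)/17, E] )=[sqrt( 17)/17, E]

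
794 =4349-3555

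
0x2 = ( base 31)2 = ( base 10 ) 2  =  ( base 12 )2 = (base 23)2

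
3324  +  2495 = 5819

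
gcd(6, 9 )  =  3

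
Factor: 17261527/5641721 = 31^( - 1)*127^( - 1)*1433^( - 1)*17261527^1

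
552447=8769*63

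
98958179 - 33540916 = 65417263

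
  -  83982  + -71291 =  - 155273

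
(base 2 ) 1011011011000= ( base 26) 8go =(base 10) 5848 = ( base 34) 520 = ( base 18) 100g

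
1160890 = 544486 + 616404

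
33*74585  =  2461305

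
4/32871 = 4/32871 = 0.00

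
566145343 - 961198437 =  - 395053094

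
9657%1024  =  441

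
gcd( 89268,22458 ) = 6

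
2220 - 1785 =435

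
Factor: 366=2^1*3^1*61^1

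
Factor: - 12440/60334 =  - 2^2*5^1*97^( - 1)= - 20/97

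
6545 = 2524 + 4021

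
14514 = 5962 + 8552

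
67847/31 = 2188+19/31 = 2188.61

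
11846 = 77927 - 66081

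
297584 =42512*7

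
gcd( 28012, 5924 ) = 4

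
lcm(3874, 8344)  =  108472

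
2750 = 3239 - 489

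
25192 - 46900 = - 21708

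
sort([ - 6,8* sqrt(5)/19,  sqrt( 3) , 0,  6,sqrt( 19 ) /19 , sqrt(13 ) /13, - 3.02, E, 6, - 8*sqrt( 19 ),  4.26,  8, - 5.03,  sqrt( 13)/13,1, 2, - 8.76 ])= [ - 8*sqrt(19 ) , - 8.76 , - 6 , - 5.03, - 3.02, 0, sqrt( 19)/19, sqrt( 13)/13 , sqrt( 13 ) /13, 8*sqrt(5)/19,1, sqrt( 3),2 , E,4.26,6, 6,  8 ] 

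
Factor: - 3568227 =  - 3^1*13^1*91493^1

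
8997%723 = 321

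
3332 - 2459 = 873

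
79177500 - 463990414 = -384812914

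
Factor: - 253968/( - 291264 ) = 2^ ( -2)*11^1 *13^1*41^( - 1 ) = 143/164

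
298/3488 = 149/1744 =0.09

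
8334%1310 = 474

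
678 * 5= 3390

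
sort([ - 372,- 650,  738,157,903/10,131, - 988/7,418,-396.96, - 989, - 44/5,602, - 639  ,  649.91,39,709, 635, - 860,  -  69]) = [  -  989, - 860, - 650,-639, - 396.96, - 372, - 988/7, - 69, - 44/5, 39,903/10,131, 157,418,602,635, 649.91,709, 738 ]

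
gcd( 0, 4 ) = 4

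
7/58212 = 1/8316 = 0.00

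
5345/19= 281+ 6/19 = 281.32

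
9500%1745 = 775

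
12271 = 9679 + 2592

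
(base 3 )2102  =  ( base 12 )55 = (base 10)65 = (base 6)145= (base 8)101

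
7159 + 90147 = 97306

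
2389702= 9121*262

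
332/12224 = 83/3056= 0.03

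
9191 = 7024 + 2167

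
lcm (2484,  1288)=34776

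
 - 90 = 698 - 788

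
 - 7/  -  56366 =7/56366   =  0.00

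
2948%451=242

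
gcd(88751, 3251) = 1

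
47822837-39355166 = 8467671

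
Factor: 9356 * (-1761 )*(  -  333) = 2^2 * 3^3 * 37^1*587^1 * 2339^1 = 5486480028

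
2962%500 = 462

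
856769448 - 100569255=756200193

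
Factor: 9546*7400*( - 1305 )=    - 92185722000  =  -2^4* 3^3*5^3 * 29^1*37^2*43^1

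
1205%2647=1205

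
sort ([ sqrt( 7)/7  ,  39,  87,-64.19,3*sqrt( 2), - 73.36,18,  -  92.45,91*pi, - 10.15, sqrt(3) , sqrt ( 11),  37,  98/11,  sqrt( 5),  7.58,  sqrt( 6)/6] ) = [  -  92.45, - 73.36, - 64.19 , - 10.15,sqrt(7 )/7,  sqrt ( 6)/6,sqrt(3), sqrt(5),  sqrt(11 ) , 3*sqrt(2),7.58,98/11, 18,37,  39, 87,91*pi]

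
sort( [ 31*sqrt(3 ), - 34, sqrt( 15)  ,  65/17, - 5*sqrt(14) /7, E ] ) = [ - 34 , - 5*sqrt(14) /7, E , 65/17, sqrt (15), 31 * sqrt(3) ]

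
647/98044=647/98044 = 0.01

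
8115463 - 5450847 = 2664616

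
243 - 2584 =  - 2341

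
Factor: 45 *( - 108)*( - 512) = 2488320 = 2^11*3^5*5^1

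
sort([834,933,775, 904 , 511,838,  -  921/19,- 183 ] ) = [ - 183,-921/19, 511 , 775,834, 838, 904,933]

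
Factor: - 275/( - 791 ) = 5^2*7^( - 1 )*11^1*113^( - 1)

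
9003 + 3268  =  12271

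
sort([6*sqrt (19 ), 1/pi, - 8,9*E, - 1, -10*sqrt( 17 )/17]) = [ - 8, - 10*sqrt( 17) /17, - 1, 1/pi , 9*E,6*sqrt( 19 )]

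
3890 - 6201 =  - 2311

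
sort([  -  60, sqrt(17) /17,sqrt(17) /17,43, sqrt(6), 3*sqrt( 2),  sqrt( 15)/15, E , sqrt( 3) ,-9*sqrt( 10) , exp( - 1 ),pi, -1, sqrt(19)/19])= [- 60, - 9  *  sqrt(10),-1,  sqrt( 19 ) /19,sqrt(17) /17,sqrt(17 )/17, sqrt(15) /15, exp( - 1),sqrt( 3 ), sqrt( 6) , E, pi , 3* sqrt( 2), 43 ]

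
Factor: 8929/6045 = 3^( - 1) * 5^( - 1) * 13^( - 1) * 31^( -1 ) * 8929^1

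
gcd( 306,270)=18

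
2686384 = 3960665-1274281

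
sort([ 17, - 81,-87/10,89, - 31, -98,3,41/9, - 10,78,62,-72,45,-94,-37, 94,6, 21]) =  [-98,-94,-81,-72, - 37,  -  31, - 10, - 87/10,3, 41/9, 6,  17,21,45, 62 , 78, 89,94]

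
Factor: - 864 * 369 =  - 318816 = - 2^5 * 3^5 * 41^1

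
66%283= 66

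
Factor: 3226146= 2^1*3^1 *7^1 * 11^1*6983^1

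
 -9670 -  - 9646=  - 24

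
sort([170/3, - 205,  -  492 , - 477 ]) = [ -492, - 477, - 205, 170/3] 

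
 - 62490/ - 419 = 149 + 59/419 = 149.14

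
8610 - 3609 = 5001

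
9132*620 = 5661840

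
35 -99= - 64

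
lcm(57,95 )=285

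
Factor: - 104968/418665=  - 2^3 * 3^ (-1)*5^( - 1 ) * 13^(-1)*19^( - 1 )*113^( - 1)*13121^1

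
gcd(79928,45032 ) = 8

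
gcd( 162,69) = 3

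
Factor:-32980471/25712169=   -  3^(-1) * 7^(-1)*953^1*34607^1*1224389^(- 1)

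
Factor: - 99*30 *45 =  - 2^1*3^5*5^2*11^1 = -  133650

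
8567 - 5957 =2610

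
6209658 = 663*9366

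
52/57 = 52/57 = 0.91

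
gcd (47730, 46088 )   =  2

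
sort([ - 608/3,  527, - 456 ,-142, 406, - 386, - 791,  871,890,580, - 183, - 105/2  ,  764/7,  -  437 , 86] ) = [  -  791 , - 456, -437,-386,-608/3, - 183 , - 142 , - 105/2,  86, 764/7, 406,527 , 580, 871, 890] 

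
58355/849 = 68+ 623/849 = 68.73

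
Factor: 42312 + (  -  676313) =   -  431^1 * 1471^1 = - 634001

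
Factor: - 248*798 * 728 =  - 2^7 * 3^1*7^2*13^1*19^1*31^1= - 144074112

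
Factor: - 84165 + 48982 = -35183 = -151^1 * 233^1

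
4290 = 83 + 4207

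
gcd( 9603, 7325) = 1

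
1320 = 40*33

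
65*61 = 3965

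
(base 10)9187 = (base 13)4249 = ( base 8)21743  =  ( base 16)23E3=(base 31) 9HB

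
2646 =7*378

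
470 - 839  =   - 369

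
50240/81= 620+20/81 = 620.25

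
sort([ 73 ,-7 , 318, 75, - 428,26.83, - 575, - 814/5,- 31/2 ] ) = [ - 575,  -  428 , - 814/5, - 31/2, - 7, 26.83, 73, 75,318] 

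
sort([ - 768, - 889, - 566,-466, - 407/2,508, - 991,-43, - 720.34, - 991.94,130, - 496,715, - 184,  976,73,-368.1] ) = [ - 991.94, - 991, - 889, -768, - 720.34, - 566,-496,-466,-368.1,-407/2, - 184, - 43, 73,130,508, 715, 976]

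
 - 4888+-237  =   - 5125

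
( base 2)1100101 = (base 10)101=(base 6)245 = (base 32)35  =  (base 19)56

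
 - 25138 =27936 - 53074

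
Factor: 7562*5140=2^3*5^1*19^1* 199^1*257^1 = 38868680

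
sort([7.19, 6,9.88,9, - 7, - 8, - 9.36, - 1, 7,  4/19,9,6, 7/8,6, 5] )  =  [-9.36,-8,-7 ,-1,4/19,7/8, 5,  6, 6,6,7,7.19, 9,9, 9.88] 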